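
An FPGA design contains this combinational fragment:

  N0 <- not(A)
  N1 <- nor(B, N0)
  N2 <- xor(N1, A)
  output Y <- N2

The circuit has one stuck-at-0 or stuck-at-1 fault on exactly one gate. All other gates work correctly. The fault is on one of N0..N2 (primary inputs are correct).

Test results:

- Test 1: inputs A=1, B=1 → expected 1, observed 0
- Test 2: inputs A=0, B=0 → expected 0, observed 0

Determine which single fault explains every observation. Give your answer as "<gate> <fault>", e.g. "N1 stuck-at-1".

N2 stuck-at-0

Fault-free values for test 1 (A=1, B=1): N0=0, N1=0, N2=1, giving Y=1. Observed 0.
Test 1: faults giving observed 0 are {N1 stuck-at-1, N2 stuck-at-0}.
Test 2 (A=0, B=0): fault-free N0=1, N1=0, N2=0 → 0; observed 0. Eliminates N1 stuck-at-1.
Only N2 stuck-at-0 is consistent with every test.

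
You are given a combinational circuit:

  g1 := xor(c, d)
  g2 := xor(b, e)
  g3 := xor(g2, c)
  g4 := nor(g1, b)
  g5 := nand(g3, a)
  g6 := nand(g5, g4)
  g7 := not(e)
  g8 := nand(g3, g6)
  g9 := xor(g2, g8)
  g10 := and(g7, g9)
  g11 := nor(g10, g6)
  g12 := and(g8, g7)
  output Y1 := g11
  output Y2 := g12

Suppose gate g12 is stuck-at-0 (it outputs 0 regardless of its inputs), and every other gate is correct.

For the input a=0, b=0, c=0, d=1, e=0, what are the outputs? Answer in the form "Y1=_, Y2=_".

Propagate with g12 forced: g1=1, g2=0, g3=0, g4=0, g5=1, g6=1, g7=1, g8=1, g9=1, g10=1, g11=0, g12=0 [stuck-at-0].
So the outputs are Y1=0, Y2=0. (Without the fault they would be Y1=0, Y2=1.)

Y1=0, Y2=0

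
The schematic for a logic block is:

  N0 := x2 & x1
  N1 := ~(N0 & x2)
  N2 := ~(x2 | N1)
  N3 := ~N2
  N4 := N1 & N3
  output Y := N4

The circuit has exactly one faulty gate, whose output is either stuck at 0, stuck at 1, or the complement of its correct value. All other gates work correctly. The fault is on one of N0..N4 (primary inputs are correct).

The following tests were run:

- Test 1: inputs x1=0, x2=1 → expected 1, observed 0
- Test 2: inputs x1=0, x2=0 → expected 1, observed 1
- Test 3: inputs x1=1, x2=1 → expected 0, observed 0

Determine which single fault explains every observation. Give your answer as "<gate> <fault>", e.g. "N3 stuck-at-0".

N0 stuck-at-1

Fault-free values for test 1 (x1=0, x2=1): N0=0, N1=1, N2=0, N3=1, N4=1, giving Y=1. Observed 0.
Test 1: faults giving observed 0 are {N0 stuck-at-1, N0 inverted output, N1 stuck-at-0, N1 inverted output, N2 stuck-at-1, N2 inverted output, N3 stuck-at-0, N3 inverted output, N4 stuck-at-0, N4 inverted output}.
Test 2 (x1=0, x2=0): fault-free N0=0, N1=1, N2=0, N3=1, N4=1 → 1; observed 1. Eliminates N1 stuck-at-0, N1 inverted output, N2 stuck-at-1, N2 inverted output, N3 stuck-at-0, N3 inverted output, N4 stuck-at-0, N4 inverted output.
Test 3 (x1=1, x2=1): fault-free N0=1, N1=0, N2=0, N3=1, N4=0 → 0; observed 0. Eliminates N0 inverted output.
Only N0 stuck-at-1 is consistent with every test.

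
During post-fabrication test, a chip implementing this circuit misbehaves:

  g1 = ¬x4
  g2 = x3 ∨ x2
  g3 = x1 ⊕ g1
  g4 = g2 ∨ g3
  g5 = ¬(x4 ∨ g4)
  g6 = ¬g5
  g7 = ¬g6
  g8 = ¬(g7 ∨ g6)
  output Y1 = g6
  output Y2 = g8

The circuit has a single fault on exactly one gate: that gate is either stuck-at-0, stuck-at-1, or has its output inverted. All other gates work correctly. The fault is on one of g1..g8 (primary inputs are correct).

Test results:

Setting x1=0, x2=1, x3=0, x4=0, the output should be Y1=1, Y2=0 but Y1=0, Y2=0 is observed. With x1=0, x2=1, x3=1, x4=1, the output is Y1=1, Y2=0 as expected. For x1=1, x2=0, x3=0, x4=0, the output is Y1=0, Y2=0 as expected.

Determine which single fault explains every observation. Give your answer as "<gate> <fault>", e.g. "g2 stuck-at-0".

g4 stuck-at-0

Fault-free values for test 1 (x1=0, x2=1, x3=0, x4=0): g1=1, g2=1, g3=1, g4=1, g5=0, g6=1, g7=0, g8=0, giving Y1=1, Y2=0. Observed Y1=0, Y2=0.
Test 1: faults giving observed Y1=0, Y2=0 are {g4 stuck-at-0, g4 inverted output, g5 stuck-at-1, g5 inverted output, g6 stuck-at-0, g6 inverted output}.
Test 2 (x1=0, x2=1, x3=1, x4=1): fault-free g1=0, g2=1, g3=0, g4=1, g5=0, g6=1, g7=0, g8=0 → Y1=1, Y2=0; observed Y1=1, Y2=0. Eliminates g5 stuck-at-1, g5 inverted output, g6 stuck-at-0, g6 inverted output.
Test 3 (x1=1, x2=0, x3=0, x4=0): fault-free g1=1, g2=0, g3=0, g4=0, g5=1, g6=0, g7=1, g8=0 → Y1=0, Y2=0; observed Y1=0, Y2=0. Eliminates g4 inverted output.
Only g4 stuck-at-0 is consistent with every test.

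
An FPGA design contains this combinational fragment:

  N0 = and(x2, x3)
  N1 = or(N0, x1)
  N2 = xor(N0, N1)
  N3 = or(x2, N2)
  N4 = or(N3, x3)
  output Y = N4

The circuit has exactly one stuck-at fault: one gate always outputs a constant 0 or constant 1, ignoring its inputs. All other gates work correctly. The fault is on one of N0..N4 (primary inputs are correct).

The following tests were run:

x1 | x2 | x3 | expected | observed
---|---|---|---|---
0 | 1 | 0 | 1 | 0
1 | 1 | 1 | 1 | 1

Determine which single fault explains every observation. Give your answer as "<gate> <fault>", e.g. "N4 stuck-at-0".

Fault-free values for test 1 (x1=0, x2=1, x3=0): N0=0, N1=0, N2=0, N3=1, N4=1, giving Y=1. Observed 0.
Test 1: faults giving observed 0 are {N3 stuck-at-0, N4 stuck-at-0}.
Test 2 (x1=1, x2=1, x3=1): fault-free N0=1, N1=1, N2=0, N3=1, N4=1 → 1; observed 1. Eliminates N4 stuck-at-0.
Only N3 stuck-at-0 is consistent with every test.

N3 stuck-at-0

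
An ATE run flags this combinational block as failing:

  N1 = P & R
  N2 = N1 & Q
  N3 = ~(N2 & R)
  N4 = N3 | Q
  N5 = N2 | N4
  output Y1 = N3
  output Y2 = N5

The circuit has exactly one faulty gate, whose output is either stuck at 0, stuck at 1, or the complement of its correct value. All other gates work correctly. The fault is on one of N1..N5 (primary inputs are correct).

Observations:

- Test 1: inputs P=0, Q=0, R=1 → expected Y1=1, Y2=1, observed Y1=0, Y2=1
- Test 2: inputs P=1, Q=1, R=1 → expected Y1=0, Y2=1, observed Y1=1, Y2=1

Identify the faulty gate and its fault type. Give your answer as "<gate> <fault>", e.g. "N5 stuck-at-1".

N2 inverted output

Fault-free values for test 1 (P=0, Q=0, R=1): N1=0, N2=0, N3=1, N4=1, N5=1, giving Y1=1, Y2=1. Observed Y1=0, Y2=1.
Test 1: faults giving observed Y1=0, Y2=1 are {N2 stuck-at-1, N2 inverted output}.
Test 2 (P=1, Q=1, R=1): fault-free N1=1, N2=1, N3=0, N4=1, N5=1 → Y1=0, Y2=1; observed Y1=1, Y2=1. Eliminates N2 stuck-at-1.
Only N2 inverted output is consistent with every test.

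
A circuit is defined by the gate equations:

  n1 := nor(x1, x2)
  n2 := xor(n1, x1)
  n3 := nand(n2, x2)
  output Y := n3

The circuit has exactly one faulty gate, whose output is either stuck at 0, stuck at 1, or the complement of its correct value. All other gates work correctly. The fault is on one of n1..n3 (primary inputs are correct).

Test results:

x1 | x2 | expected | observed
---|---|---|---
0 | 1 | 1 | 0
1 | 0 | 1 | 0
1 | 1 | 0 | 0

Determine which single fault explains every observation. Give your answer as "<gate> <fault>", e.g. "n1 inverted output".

n3 stuck-at-0

Fault-free values for test 1 (x1=0, x2=1): n1=0, n2=0, n3=1, giving Y=1. Observed 0.
Test 1: faults giving observed 0 are {n1 stuck-at-1, n1 inverted output, n2 stuck-at-1, n2 inverted output, n3 stuck-at-0, n3 inverted output}.
Test 2 (x1=1, x2=0): fault-free n1=0, n2=1, n3=1 → 1; observed 0. Eliminates n1 stuck-at-1, n1 inverted output, n2 stuck-at-1, n2 inverted output.
Test 3 (x1=1, x2=1): fault-free n1=0, n2=1, n3=0 → 0; observed 0. Eliminates n3 inverted output.
Only n3 stuck-at-0 is consistent with every test.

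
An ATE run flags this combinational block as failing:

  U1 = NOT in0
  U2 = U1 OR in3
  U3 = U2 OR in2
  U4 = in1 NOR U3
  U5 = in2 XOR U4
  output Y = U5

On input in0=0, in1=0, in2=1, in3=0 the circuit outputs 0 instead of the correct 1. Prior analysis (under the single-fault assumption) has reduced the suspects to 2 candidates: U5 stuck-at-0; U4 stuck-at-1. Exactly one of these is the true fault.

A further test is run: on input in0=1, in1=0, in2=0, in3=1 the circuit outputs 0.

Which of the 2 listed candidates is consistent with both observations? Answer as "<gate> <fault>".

U5 stuck-at-0

Evaluate each candidate on input in0=1, in1=0, in2=0, in3=1:
  U5 stuck-at-0: U1=0, U2=1, U3=1, U4=0, U5=0 [stuck-at-0] → 0 — matches
  U4 stuck-at-1: U1=0, U2=1, U3=1, U4=1 [stuck-at-1], U5=1 → 1 — eliminated
Only U5 stuck-at-0 reproduces the observed 0.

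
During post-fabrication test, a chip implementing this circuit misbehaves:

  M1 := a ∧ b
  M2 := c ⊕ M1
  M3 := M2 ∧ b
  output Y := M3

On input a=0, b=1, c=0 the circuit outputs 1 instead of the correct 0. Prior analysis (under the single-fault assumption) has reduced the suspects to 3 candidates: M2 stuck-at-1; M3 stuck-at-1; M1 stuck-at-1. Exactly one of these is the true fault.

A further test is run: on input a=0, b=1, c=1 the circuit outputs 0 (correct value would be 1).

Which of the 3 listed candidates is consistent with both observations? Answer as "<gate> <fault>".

M1 stuck-at-1

Evaluate each candidate on input a=0, b=1, c=1:
  M2 stuck-at-1: M1=0, M2=1 [stuck-at-1], M3=1 → 1 — eliminated
  M3 stuck-at-1: M1=0, M2=1, M3=1 [stuck-at-1] → 1 — eliminated
  M1 stuck-at-1: M1=1 [stuck-at-1], M2=0, M3=0 → 0 — matches
Only M1 stuck-at-1 reproduces the observed 0.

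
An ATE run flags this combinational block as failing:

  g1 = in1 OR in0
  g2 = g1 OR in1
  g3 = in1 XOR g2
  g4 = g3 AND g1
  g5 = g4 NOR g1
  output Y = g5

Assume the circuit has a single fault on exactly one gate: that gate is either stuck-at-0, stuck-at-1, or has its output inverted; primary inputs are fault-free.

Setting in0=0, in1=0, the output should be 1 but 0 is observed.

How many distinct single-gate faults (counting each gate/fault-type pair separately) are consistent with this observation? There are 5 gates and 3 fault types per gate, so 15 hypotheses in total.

Fault-free: g1=0, g2=0, g3=0, g4=0, g5=1 → 1. Observed 0.
  g1: stuck-at-1, inverted output ✓; others ✗
  g2: none of the 3 fault types match ✗
  g3: none of the 3 fault types match ✗
  g4: stuck-at-1, inverted output ✓; others ✗
  g5: stuck-at-0, inverted output ✓; others ✗
Consistent faults: {g1 stuck-at-1, g1 inverted output, g4 stuck-at-1, g4 inverted output, g5 stuck-at-0, g5 inverted output} — 6 in all.

6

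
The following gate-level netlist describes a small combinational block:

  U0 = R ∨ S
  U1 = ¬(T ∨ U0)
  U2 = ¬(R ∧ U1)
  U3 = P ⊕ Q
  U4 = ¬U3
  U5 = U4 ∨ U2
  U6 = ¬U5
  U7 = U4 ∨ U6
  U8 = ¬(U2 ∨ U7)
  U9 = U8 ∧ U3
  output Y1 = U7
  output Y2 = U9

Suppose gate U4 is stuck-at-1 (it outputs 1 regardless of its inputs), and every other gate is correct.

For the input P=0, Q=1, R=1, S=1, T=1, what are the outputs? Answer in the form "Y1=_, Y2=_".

Y1=1, Y2=0

Propagate with U4 forced: U0=1, U1=0, U2=1, U3=1, U4=1 [stuck-at-1], U5=1, U6=0, U7=1, U8=0, U9=0.
So the outputs are Y1=1, Y2=0. (Without the fault they would be Y1=0, Y2=0.)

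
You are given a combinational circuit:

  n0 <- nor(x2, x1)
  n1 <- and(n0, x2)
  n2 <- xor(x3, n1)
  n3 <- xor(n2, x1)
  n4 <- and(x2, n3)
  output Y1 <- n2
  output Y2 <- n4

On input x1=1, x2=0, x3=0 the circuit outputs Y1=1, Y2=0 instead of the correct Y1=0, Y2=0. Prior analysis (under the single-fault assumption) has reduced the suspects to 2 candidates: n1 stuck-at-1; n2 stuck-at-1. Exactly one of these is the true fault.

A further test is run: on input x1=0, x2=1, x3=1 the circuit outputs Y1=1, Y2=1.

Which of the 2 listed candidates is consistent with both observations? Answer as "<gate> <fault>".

n2 stuck-at-1

Evaluate each candidate on input x1=0, x2=1, x3=1:
  n1 stuck-at-1: n0=0, n1=1 [stuck-at-1], n2=0, n3=0, n4=0 → Y1=0, Y2=0 — eliminated
  n2 stuck-at-1: n0=0, n1=0, n2=1 [stuck-at-1], n3=1, n4=1 → Y1=1, Y2=1 — matches
Only n2 stuck-at-1 reproduces the observed Y1=1, Y2=1.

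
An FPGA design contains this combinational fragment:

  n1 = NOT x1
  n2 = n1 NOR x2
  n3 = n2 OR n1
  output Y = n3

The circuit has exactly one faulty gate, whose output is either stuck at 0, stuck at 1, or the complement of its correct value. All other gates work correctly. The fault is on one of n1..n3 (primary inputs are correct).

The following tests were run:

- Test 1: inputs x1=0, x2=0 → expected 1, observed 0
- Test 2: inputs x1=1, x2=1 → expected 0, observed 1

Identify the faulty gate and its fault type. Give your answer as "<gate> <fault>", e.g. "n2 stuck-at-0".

Fault-free values for test 1 (x1=0, x2=0): n1=1, n2=0, n3=1, giving Y=1. Observed 0.
Test 1: faults giving observed 0 are {n3 stuck-at-0, n3 inverted output}.
Test 2 (x1=1, x2=1): fault-free n1=0, n2=0, n3=0 → 0; observed 1. Eliminates n3 stuck-at-0.
Only n3 inverted output is consistent with every test.

n3 inverted output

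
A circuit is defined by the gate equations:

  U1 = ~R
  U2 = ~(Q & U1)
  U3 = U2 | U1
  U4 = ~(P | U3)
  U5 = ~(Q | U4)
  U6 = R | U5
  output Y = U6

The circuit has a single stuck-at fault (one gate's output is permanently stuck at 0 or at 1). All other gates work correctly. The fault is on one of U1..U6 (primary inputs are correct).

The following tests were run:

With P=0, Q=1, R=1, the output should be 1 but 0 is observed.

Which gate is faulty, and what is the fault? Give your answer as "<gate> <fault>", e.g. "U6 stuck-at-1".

Fault-free values for test 1 (P=0, Q=1, R=1): U1=0, U2=1, U3=1, U4=0, U5=0, U6=1, giving Y=1. Observed 0.
Test 1: faults giving observed 0 are {U6 stuck-at-0}.
Only U6 stuck-at-0 is consistent with every test.

U6 stuck-at-0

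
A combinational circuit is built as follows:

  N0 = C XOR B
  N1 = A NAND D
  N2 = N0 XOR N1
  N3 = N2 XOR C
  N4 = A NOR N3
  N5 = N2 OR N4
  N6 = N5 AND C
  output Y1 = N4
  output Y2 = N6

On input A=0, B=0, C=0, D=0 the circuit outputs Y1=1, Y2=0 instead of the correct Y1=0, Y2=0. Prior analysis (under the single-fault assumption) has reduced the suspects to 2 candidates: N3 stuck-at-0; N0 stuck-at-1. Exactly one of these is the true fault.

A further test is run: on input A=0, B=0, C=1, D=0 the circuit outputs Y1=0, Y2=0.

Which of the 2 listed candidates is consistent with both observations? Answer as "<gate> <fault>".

Evaluate each candidate on input A=0, B=0, C=1, D=0:
  N3 stuck-at-0: N0=1, N1=1, N2=0, N3=0 [stuck-at-0], N4=1, N5=1, N6=1 → Y1=1, Y2=1 — eliminated
  N0 stuck-at-1: N0=1 [stuck-at-1], N1=1, N2=0, N3=1, N4=0, N5=0, N6=0 → Y1=0, Y2=0 — matches
Only N0 stuck-at-1 reproduces the observed Y1=0, Y2=0.

N0 stuck-at-1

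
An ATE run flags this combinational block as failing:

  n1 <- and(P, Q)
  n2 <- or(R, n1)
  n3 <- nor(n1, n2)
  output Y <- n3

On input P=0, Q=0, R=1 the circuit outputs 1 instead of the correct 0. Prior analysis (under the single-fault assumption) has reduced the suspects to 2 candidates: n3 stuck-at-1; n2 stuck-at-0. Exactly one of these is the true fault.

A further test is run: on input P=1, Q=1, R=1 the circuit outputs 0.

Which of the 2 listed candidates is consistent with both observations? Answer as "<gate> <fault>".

n2 stuck-at-0

Evaluate each candidate on input P=1, Q=1, R=1:
  n3 stuck-at-1: n1=1, n2=1, n3=1 [stuck-at-1] → 1 — eliminated
  n2 stuck-at-0: n1=1, n2=0 [stuck-at-0], n3=0 → 0 — matches
Only n2 stuck-at-0 reproduces the observed 0.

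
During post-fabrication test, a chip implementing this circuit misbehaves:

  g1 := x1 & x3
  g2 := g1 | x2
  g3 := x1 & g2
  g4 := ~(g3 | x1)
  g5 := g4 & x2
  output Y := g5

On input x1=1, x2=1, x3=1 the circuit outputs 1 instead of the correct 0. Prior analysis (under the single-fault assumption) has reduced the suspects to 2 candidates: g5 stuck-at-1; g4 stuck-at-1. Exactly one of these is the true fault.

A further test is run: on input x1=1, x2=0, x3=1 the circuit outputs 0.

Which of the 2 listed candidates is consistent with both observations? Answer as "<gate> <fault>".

g4 stuck-at-1

Evaluate each candidate on input x1=1, x2=0, x3=1:
  g5 stuck-at-1: g1=1, g2=1, g3=1, g4=0, g5=1 [stuck-at-1] → 1 — eliminated
  g4 stuck-at-1: g1=1, g2=1, g3=1, g4=1 [stuck-at-1], g5=0 → 0 — matches
Only g4 stuck-at-1 reproduces the observed 0.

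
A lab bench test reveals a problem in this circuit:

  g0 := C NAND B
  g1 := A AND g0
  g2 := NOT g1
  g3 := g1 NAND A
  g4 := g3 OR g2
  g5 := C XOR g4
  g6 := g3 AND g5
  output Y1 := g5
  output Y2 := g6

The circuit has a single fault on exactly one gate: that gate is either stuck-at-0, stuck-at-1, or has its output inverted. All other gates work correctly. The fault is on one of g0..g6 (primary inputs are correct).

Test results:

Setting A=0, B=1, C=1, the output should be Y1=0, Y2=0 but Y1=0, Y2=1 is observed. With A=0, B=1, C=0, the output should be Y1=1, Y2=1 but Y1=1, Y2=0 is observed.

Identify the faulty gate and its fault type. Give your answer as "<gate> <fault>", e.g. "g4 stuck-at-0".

g6 inverted output

Fault-free values for test 1 (A=0, B=1, C=1): g0=0, g1=0, g2=1, g3=1, g4=1, g5=0, g6=0, giving Y1=0, Y2=0. Observed Y1=0, Y2=1.
Test 1: faults giving observed Y1=0, Y2=1 are {g6 stuck-at-1, g6 inverted output}.
Test 2 (A=0, B=1, C=0): fault-free g0=1, g1=0, g2=1, g3=1, g4=1, g5=1, g6=1 → Y1=1, Y2=1; observed Y1=1, Y2=0. Eliminates g6 stuck-at-1.
Only g6 inverted output is consistent with every test.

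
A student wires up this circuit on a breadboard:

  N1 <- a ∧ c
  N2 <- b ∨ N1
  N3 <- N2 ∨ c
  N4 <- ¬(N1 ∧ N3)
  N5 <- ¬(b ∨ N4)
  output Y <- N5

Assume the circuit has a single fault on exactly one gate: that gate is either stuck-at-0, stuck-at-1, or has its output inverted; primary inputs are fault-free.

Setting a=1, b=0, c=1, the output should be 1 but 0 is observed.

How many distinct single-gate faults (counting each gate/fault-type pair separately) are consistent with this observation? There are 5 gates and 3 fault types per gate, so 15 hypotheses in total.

Fault-free: N1=1, N2=1, N3=1, N4=0, N5=1 → 1. Observed 0.
  N1: stuck-at-0, inverted output ✓; others ✗
  N2: none of the 3 fault types match ✗
  N3: stuck-at-0, inverted output ✓; others ✗
  N4: stuck-at-1, inverted output ✓; others ✗
  N5: stuck-at-0, inverted output ✓; others ✗
Consistent faults: {N1 stuck-at-0, N1 inverted output, N3 stuck-at-0, N3 inverted output, N4 stuck-at-1, N4 inverted output, N5 stuck-at-0, N5 inverted output} — 8 in all.

8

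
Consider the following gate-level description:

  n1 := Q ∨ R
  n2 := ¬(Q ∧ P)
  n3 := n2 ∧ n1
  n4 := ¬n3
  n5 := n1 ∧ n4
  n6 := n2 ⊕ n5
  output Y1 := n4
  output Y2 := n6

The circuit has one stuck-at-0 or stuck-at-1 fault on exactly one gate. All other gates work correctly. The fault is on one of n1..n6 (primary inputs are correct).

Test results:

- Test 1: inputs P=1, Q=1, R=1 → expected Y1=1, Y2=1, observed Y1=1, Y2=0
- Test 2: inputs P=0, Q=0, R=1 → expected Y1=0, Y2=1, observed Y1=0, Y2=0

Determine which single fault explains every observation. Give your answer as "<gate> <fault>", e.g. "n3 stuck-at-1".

Fault-free values for test 1 (P=1, Q=1, R=1): n1=1, n2=0, n3=0, n4=1, n5=1, n6=1, giving Y1=1, Y2=1. Observed Y1=1, Y2=0.
Test 1: faults giving observed Y1=1, Y2=0 are {n1 stuck-at-0, n5 stuck-at-0, n6 stuck-at-0}.
Test 2 (P=0, Q=0, R=1): fault-free n1=1, n2=1, n3=1, n4=0, n5=0, n6=1 → Y1=0, Y2=1; observed Y1=0, Y2=0. Eliminates n1 stuck-at-0, n5 stuck-at-0.
Only n6 stuck-at-0 is consistent with every test.

n6 stuck-at-0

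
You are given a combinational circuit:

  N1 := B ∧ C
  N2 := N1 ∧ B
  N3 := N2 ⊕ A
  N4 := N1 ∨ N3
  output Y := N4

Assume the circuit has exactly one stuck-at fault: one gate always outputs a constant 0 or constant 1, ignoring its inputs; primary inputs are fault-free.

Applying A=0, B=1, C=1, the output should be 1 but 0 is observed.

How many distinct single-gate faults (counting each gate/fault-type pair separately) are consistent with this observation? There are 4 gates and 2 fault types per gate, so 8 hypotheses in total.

2

Fault-free: N1=1, N2=1, N3=1, N4=1 → 1. Observed 0.
  N1 stuck-at-0: output 0 ✓
  N1 stuck-at-1: output 1 ✗
  N2 stuck-at-0: output 1 ✗
  N2 stuck-at-1: output 1 ✗
  N3 stuck-at-0: output 1 ✗
  N3 stuck-at-1: output 1 ✗
  N4 stuck-at-0: output 0 ✓
  N4 stuck-at-1: output 1 ✗
Consistent faults: {N1 stuck-at-0, N4 stuck-at-0} — 2 in all.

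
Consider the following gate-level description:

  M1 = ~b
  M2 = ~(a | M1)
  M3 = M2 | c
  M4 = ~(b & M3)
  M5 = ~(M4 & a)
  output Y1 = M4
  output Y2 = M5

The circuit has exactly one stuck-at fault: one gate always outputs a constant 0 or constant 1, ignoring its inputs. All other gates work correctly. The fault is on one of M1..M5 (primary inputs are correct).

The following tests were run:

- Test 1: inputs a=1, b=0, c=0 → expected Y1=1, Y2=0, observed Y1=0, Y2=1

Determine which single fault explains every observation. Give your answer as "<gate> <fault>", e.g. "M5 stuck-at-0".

M4 stuck-at-0

Fault-free values for test 1 (a=1, b=0, c=0): M1=1, M2=0, M3=0, M4=1, M5=0, giving Y1=1, Y2=0. Observed Y1=0, Y2=1.
Test 1: faults giving observed Y1=0, Y2=1 are {M4 stuck-at-0}.
Only M4 stuck-at-0 is consistent with every test.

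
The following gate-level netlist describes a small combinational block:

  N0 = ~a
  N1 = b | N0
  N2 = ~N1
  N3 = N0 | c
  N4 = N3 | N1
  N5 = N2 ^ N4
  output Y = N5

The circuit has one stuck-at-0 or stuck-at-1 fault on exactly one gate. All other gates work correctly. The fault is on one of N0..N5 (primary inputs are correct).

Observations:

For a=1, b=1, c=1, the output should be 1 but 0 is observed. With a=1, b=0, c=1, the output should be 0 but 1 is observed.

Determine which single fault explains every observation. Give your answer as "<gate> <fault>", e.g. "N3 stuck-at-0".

N4 stuck-at-0

Fault-free values for test 1 (a=1, b=1, c=1): N0=0, N1=1, N2=0, N3=1, N4=1, N5=1, giving Y=1. Observed 0.
Test 1: faults giving observed 0 are {N1 stuck-at-0, N2 stuck-at-1, N4 stuck-at-0, N5 stuck-at-0}.
Test 2 (a=1, b=0, c=1): fault-free N0=0, N1=0, N2=1, N3=1, N4=1, N5=0 → 0; observed 1. Eliminates N1 stuck-at-0, N2 stuck-at-1, N5 stuck-at-0.
Only N4 stuck-at-0 is consistent with every test.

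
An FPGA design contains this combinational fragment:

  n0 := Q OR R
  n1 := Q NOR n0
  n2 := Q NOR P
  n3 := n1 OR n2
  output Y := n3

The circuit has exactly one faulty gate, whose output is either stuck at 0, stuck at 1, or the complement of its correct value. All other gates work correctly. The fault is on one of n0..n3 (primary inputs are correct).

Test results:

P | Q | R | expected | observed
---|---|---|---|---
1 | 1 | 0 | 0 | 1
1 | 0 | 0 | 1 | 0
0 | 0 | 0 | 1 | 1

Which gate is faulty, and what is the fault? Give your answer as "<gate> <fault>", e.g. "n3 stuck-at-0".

Fault-free values for test 1 (P=1, Q=1, R=0): n0=1, n1=0, n2=0, n3=0, giving Y=0. Observed 1.
Test 1: faults giving observed 1 are {n1 stuck-at-1, n1 inverted output, n2 stuck-at-1, n2 inverted output, n3 stuck-at-1, n3 inverted output}.
Test 2 (P=1, Q=0, R=0): fault-free n0=0, n1=1, n2=0, n3=1 → 1; observed 0. Eliminates n1 stuck-at-1, n2 stuck-at-1, n2 inverted output, n3 stuck-at-1.
Test 3 (P=0, Q=0, R=0): fault-free n0=0, n1=1, n2=1, n3=1 → 1; observed 1. Eliminates n3 inverted output.
Only n1 inverted output is consistent with every test.

n1 inverted output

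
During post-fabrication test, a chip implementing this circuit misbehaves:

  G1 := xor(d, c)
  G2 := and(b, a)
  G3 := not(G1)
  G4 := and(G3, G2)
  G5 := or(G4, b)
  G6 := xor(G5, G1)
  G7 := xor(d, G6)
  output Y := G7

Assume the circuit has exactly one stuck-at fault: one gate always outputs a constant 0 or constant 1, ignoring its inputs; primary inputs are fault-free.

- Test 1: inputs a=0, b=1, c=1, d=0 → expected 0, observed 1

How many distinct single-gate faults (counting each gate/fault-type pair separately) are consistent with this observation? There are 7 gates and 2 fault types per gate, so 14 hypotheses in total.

4

Fault-free: G1=1, G2=0, G3=0, G4=0, G5=1, G6=0, G7=0 → 0. Observed 1.
  G1 stuck-at-0: output 1 ✓
  G1 stuck-at-1: output 0 ✗
  G2 stuck-at-0: output 0 ✗
  G2 stuck-at-1: output 0 ✗
  G3 stuck-at-0: output 0 ✗
  G3 stuck-at-1: output 0 ✗
  G4 stuck-at-0: output 0 ✗
  G4 stuck-at-1: output 0 ✗
  G5 stuck-at-0: output 1 ✓
  G5 stuck-at-1: output 0 ✗
  G6 stuck-at-0: output 0 ✗
  G6 stuck-at-1: output 1 ✓
  G7 stuck-at-0: output 0 ✗
  G7 stuck-at-1: output 1 ✓
Consistent faults: {G1 stuck-at-0, G5 stuck-at-0, G6 stuck-at-1, G7 stuck-at-1} — 4 in all.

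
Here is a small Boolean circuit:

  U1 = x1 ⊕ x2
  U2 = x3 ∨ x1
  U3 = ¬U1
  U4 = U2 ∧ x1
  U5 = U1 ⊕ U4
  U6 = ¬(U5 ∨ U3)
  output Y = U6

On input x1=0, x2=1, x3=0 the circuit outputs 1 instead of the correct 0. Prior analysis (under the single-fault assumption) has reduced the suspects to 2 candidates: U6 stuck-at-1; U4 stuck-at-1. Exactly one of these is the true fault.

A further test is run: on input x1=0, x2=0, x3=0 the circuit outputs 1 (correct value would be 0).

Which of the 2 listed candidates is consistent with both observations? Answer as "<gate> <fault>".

U6 stuck-at-1

Evaluate each candidate on input x1=0, x2=0, x3=0:
  U6 stuck-at-1: U1=0, U2=0, U3=1, U4=0, U5=0, U6=1 [stuck-at-1] → 1 — matches
  U4 stuck-at-1: U1=0, U2=0, U3=1, U4=1 [stuck-at-1], U5=1, U6=0 → 0 — eliminated
Only U6 stuck-at-1 reproduces the observed 1.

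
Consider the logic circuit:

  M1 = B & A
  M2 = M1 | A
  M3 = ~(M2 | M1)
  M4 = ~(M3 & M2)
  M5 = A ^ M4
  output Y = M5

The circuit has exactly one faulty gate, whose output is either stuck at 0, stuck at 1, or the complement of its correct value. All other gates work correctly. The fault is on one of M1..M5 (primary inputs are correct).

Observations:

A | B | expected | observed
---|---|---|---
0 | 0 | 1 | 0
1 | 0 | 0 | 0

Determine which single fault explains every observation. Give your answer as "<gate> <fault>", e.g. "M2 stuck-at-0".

M5 stuck-at-0

Fault-free values for test 1 (A=0, B=0): M1=0, M2=0, M3=1, M4=1, M5=1, giving Y=1. Observed 0.
Test 1: faults giving observed 0 are {M4 stuck-at-0, M4 inverted output, M5 stuck-at-0, M5 inverted output}.
Test 2 (A=1, B=0): fault-free M1=0, M2=1, M3=0, M4=1, M5=0 → 0; observed 0. Eliminates M4 stuck-at-0, M4 inverted output, M5 inverted output.
Only M5 stuck-at-0 is consistent with every test.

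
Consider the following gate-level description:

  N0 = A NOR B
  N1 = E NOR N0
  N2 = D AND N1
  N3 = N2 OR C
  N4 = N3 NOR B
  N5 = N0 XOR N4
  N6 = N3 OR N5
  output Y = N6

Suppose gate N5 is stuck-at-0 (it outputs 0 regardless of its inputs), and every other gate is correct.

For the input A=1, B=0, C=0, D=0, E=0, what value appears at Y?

Propagate with N5 forced: N0=0, N1=1, N2=0, N3=0, N4=1, N5=0 [stuck-at-0], N6=0.
So Y = 0. (Without the fault it would be 1.)

0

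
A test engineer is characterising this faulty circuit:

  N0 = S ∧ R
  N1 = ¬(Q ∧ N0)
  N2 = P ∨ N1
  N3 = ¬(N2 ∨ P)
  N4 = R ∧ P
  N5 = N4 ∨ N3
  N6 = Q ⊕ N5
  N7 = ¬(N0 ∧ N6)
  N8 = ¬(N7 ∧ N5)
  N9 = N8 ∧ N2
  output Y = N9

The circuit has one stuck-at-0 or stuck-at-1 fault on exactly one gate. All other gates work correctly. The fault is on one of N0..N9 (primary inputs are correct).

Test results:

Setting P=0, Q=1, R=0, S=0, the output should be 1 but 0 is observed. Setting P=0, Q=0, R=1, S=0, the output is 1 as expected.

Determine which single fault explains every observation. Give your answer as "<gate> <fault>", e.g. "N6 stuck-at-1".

Fault-free values for test 1 (P=0, Q=1, R=0, S=0): N0=0, N1=1, N2=1, N3=0, N4=0, N5=0, N6=1, N7=1, N8=1, N9=1, giving Y=1. Observed 0.
Test 1: faults giving observed 0 are {N0 stuck-at-1, N1 stuck-at-0, N2 stuck-at-0, N3 stuck-at-1, N4 stuck-at-1, N5 stuck-at-1, N8 stuck-at-0, N9 stuck-at-0}.
Test 2 (P=0, Q=0, R=1, S=0): fault-free N0=0, N1=1, N2=1, N3=0, N4=0, N5=0, N6=0, N7=1, N8=1, N9=1 → 1; observed 1. Eliminates N1 stuck-at-0, N2 stuck-at-0, N3 stuck-at-1, N4 stuck-at-1, N5 stuck-at-1, N8 stuck-at-0, N9 stuck-at-0.
Only N0 stuck-at-1 is consistent with every test.

N0 stuck-at-1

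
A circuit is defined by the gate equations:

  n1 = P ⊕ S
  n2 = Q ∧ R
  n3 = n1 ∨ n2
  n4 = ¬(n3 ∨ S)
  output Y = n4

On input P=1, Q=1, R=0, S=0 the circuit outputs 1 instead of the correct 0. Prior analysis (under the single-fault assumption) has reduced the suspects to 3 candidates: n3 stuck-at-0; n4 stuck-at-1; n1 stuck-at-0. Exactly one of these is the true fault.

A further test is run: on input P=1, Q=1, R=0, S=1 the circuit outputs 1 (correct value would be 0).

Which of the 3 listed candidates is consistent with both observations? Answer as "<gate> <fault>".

Evaluate each candidate on input P=1, Q=1, R=0, S=1:
  n3 stuck-at-0: n1=0, n2=0, n3=0 [stuck-at-0], n4=0 → 0 — eliminated
  n4 stuck-at-1: n1=0, n2=0, n3=0, n4=1 [stuck-at-1] → 1 — matches
  n1 stuck-at-0: n1=0 [stuck-at-0], n2=0, n3=0, n4=0 → 0 — eliminated
Only n4 stuck-at-1 reproduces the observed 1.

n4 stuck-at-1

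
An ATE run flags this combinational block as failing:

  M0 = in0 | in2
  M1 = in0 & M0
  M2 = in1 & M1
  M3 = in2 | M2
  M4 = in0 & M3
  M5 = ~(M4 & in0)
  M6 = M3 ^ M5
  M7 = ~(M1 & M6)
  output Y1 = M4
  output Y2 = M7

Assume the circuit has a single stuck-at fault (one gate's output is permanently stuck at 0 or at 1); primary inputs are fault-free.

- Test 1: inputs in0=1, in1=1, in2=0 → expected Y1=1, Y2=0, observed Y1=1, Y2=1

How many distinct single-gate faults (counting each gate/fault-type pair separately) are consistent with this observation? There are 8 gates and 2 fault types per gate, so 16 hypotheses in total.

Fault-free: M0=1, M1=1, M2=1, M3=1, M4=1, M5=0, M6=1, M7=0 → Y1=1, Y2=0. Observed Y1=1, Y2=1.
  M0: none of the 2 fault types match ✗
  M1: none of the 2 fault types match ✗
  M2: none of the 2 fault types match ✗
  M3: none of the 2 fault types match ✗
  M4: none of the 2 fault types match ✗
  M5: stuck-at-1 ✓; others ✗
  M6: stuck-at-0 ✓; others ✗
  M7: stuck-at-1 ✓; others ✗
Consistent faults: {M5 stuck-at-1, M6 stuck-at-0, M7 stuck-at-1} — 3 in all.

3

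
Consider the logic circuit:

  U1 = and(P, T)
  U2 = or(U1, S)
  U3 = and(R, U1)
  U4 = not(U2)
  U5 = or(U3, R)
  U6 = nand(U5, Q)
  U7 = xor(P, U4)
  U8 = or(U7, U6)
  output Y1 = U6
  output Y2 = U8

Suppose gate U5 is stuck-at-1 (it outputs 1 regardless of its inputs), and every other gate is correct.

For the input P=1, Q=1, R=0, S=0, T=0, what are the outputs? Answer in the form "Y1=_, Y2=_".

Propagate with U5 forced: U1=0, U2=0, U3=0, U4=1, U5=1 [stuck-at-1], U6=0, U7=0, U8=0.
So the outputs are Y1=0, Y2=0. (Without the fault they would be Y1=1, Y2=1.)

Y1=0, Y2=0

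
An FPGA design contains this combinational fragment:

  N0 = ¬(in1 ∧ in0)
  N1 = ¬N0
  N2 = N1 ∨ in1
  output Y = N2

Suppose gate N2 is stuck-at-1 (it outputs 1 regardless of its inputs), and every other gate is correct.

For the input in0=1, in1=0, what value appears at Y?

1

Propagate with N2 forced: N0=1, N1=0, N2=1 [stuck-at-1].
So Y = 1. (Without the fault it would be 0.)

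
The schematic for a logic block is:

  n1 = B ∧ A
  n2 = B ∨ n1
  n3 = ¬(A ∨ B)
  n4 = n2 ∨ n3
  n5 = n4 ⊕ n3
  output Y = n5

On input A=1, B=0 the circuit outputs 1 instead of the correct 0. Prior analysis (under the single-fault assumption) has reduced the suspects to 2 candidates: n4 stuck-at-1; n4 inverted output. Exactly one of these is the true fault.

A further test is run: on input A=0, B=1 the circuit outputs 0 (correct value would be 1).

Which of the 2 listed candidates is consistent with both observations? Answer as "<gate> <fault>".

n4 inverted output

Evaluate each candidate on input A=0, B=1:
  n4 stuck-at-1: n1=0, n2=1, n3=0, n4=1 [stuck-at-1], n5=1 → 1 — eliminated
  n4 inverted output: n1=0, n2=1, n3=0, n4=0 [inverted output], n5=0 → 0 — matches
Only n4 inverted output reproduces the observed 0.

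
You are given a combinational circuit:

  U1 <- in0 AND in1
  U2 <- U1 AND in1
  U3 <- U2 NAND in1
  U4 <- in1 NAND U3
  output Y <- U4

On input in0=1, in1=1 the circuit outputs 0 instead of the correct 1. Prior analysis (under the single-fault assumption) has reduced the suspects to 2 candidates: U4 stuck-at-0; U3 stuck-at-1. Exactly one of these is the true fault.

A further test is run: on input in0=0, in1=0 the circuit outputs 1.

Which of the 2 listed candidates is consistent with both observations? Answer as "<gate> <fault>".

Evaluate each candidate on input in0=0, in1=0:
  U4 stuck-at-0: U1=0, U2=0, U3=1, U4=0 [stuck-at-0] → 0 — eliminated
  U3 stuck-at-1: U1=0, U2=0, U3=1 [stuck-at-1], U4=1 → 1 — matches
Only U3 stuck-at-1 reproduces the observed 1.

U3 stuck-at-1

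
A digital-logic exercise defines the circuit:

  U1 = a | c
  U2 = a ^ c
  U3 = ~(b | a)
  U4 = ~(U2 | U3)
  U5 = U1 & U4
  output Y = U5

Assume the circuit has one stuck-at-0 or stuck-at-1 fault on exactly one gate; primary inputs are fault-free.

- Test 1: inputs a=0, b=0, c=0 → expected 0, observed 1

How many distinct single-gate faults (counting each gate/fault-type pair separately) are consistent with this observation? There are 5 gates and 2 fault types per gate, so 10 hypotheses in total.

Fault-free: U1=0, U2=0, U3=1, U4=0, U5=0 → 0. Observed 1.
  U1 stuck-at-0: output 0 ✗
  U1 stuck-at-1: output 0 ✗
  U2 stuck-at-0: output 0 ✗
  U2 stuck-at-1: output 0 ✗
  U3 stuck-at-0: output 0 ✗
  U3 stuck-at-1: output 0 ✗
  U4 stuck-at-0: output 0 ✗
  U4 stuck-at-1: output 0 ✗
  U5 stuck-at-0: output 0 ✗
  U5 stuck-at-1: output 1 ✓
Consistent faults: {U5 stuck-at-1} — 1 in all.

1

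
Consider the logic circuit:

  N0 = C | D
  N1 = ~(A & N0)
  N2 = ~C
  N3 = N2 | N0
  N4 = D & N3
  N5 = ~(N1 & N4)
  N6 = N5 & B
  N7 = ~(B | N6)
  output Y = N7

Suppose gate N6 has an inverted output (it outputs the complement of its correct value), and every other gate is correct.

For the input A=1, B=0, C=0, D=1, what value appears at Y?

0

Propagate with N6 forced: N0=1, N1=0, N2=1, N3=1, N4=1, N5=1, N6=1 [inverted output], N7=0.
So Y = 0. (Without the fault it would be 1.)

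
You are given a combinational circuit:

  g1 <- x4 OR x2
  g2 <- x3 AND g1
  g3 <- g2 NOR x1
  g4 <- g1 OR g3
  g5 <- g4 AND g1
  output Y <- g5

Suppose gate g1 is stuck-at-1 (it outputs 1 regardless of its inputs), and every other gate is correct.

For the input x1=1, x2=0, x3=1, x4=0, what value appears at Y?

1

Propagate with g1 forced: g1=1 [stuck-at-1], g2=1, g3=0, g4=1, g5=1.
So Y = 1. (Without the fault it would be 0.)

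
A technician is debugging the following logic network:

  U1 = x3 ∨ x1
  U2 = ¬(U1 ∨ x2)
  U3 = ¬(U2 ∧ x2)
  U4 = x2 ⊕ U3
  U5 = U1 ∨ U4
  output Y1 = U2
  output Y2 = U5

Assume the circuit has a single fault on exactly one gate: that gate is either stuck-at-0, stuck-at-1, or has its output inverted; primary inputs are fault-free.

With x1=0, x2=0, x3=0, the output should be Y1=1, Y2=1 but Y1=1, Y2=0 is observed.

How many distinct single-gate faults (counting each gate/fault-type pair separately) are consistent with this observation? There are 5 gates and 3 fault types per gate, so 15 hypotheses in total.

Fault-free: U1=0, U2=1, U3=1, U4=1, U5=1 → Y1=1, Y2=1. Observed Y1=1, Y2=0.
  U1: none of the 3 fault types match ✗
  U2: none of the 3 fault types match ✗
  U3: stuck-at-0, inverted output ✓; others ✗
  U4: stuck-at-0, inverted output ✓; others ✗
  U5: stuck-at-0, inverted output ✓; others ✗
Consistent faults: {U3 stuck-at-0, U3 inverted output, U4 stuck-at-0, U4 inverted output, U5 stuck-at-0, U5 inverted output} — 6 in all.

6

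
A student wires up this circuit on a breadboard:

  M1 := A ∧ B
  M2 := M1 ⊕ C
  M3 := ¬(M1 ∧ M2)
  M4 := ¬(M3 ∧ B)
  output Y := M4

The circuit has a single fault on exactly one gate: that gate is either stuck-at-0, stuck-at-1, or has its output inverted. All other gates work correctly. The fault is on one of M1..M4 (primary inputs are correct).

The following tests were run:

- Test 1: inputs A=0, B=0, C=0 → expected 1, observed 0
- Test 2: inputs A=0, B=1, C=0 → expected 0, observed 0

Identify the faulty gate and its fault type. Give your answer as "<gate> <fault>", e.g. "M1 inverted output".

M4 stuck-at-0

Fault-free values for test 1 (A=0, B=0, C=0): M1=0, M2=0, M3=1, M4=1, giving Y=1. Observed 0.
Test 1: faults giving observed 0 are {M4 stuck-at-0, M4 inverted output}.
Test 2 (A=0, B=1, C=0): fault-free M1=0, M2=0, M3=1, M4=0 → 0; observed 0. Eliminates M4 inverted output.
Only M4 stuck-at-0 is consistent with every test.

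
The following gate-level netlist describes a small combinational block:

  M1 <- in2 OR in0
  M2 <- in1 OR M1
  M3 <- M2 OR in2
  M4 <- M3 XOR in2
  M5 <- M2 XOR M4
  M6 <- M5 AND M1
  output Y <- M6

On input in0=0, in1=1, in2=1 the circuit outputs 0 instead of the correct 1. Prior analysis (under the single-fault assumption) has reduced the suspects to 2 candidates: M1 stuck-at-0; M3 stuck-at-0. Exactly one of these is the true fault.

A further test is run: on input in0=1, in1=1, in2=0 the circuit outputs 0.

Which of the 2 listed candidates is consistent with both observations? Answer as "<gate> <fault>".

Evaluate each candidate on input in0=1, in1=1, in2=0:
  M1 stuck-at-0: M1=0 [stuck-at-0], M2=1, M3=1, M4=1, M5=0, M6=0 → 0 — matches
  M3 stuck-at-0: M1=1, M2=1, M3=0 [stuck-at-0], M4=0, M5=1, M6=1 → 1 — eliminated
Only M1 stuck-at-0 reproduces the observed 0.

M1 stuck-at-0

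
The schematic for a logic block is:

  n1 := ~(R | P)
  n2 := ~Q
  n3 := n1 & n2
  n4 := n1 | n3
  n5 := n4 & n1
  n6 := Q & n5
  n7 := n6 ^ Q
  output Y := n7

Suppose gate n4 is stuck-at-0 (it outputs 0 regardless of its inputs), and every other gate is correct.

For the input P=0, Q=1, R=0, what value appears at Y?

Propagate with n4 forced: n1=1, n2=0, n3=0, n4=0 [stuck-at-0], n5=0, n6=0, n7=1.
So Y = 1. (Without the fault it would be 0.)

1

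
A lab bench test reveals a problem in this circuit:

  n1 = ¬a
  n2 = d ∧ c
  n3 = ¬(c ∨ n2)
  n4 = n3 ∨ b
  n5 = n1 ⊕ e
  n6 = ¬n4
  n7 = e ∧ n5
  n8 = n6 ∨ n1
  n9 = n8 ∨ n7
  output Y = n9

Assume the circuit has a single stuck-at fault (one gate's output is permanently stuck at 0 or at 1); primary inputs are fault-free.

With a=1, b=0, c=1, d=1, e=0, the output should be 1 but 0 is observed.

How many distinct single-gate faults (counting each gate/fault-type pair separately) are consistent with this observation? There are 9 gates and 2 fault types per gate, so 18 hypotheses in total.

Fault-free: n1=0, n2=1, n3=0, n4=0, n5=0, n6=1, n7=0, n8=1, n9=1 → 1. Observed 0.
  n1: none of the 2 fault types match ✗
  n2: none of the 2 fault types match ✗
  n3: stuck-at-1 ✓; others ✗
  n4: stuck-at-1 ✓; others ✗
  n5: none of the 2 fault types match ✗
  n6: stuck-at-0 ✓; others ✗
  n7: none of the 2 fault types match ✗
  n8: stuck-at-0 ✓; others ✗
  n9: stuck-at-0 ✓; others ✗
Consistent faults: {n3 stuck-at-1, n4 stuck-at-1, n6 stuck-at-0, n8 stuck-at-0, n9 stuck-at-0} — 5 in all.

5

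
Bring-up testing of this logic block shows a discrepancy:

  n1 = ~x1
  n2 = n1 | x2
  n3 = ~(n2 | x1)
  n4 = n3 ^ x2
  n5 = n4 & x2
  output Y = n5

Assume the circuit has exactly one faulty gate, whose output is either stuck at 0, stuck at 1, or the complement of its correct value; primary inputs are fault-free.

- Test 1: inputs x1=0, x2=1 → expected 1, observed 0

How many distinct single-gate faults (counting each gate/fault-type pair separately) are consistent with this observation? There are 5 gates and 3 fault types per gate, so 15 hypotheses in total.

Fault-free: n1=1, n2=1, n3=0, n4=1, n5=1 → 1. Observed 0.
  n1: none of the 3 fault types match ✗
  n2: stuck-at-0, inverted output ✓; others ✗
  n3: stuck-at-1, inverted output ✓; others ✗
  n4: stuck-at-0, inverted output ✓; others ✗
  n5: stuck-at-0, inverted output ✓; others ✗
Consistent faults: {n2 stuck-at-0, n2 inverted output, n3 stuck-at-1, n3 inverted output, n4 stuck-at-0, n4 inverted output, n5 stuck-at-0, n5 inverted output} — 8 in all.

8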